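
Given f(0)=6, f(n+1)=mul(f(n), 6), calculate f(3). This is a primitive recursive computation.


f(0) = 6
f(1) = mul(f(0), 6) = mul(6, 6) = 36
f(2) = mul(f(1), 6) = mul(36, 6) = 216
f(3) = mul(f(2), 6) = mul(216, 6) = 1296


1296


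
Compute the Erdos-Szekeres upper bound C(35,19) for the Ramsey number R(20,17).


R(20,17) <= C(20+17-2, 20-1) = C(35, 19)
C(35, 19) = 35! / (19! * 16!)
= 4059928950

4059928950


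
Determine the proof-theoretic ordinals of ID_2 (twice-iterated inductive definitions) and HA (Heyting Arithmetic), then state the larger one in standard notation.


Proof-theoretic ordinal of ID_2 (twice-iterated inductive definitions): psi_0(epsilon_{Omega_2+1})
Proof-theoretic ordinal of HA (Heyting Arithmetic): epsilon_0
Comparing: epsilon_0 < psi_0(epsilon_{Omega_2+1}).
The larger ordinal is psi_0(epsilon_{Omega_2+1}) (from ID_2 (twice-iterated inductive definitions)).

psi_0(epsilon_{Omega_2+1})


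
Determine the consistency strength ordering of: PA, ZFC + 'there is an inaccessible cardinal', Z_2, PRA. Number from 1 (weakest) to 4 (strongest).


Ordering by consistency strength:
1. PRA
2. PA
3. Z_2
4. ZFC + 'there is an inaccessible cardinal'


PA=2, ZFC + 'there is an inaccessible cardinal'=4, Z_2=3, PRA=1


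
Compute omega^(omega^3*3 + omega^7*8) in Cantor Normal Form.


omega^(omega^3*3 + omega^7*8):
In ordinal addition a term is absorbed by a following term of strictly larger exponent: 3 < 7, so omega^3*3 + omega^7*8 = omega^7*8.
omega raised to a CNF ordinal is a single CNF term: Result = omega^(omega^7*8)

omega^(omega^7*8)


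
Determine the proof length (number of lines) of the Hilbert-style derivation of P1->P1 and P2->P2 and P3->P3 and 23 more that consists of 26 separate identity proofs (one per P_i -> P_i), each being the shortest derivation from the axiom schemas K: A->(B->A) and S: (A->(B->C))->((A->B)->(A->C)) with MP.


The shortest proof of A->A from K and S in the Hilbert calculus has exactly 5 lines:
(1) K instance A->((A->A)->A), (2) S instance, (3) MP on 1,2, (4) K instance A->(A->A), (5) MP on 3,4.
For 26 independent identities: 26 * 5 = 130 lines total.

130


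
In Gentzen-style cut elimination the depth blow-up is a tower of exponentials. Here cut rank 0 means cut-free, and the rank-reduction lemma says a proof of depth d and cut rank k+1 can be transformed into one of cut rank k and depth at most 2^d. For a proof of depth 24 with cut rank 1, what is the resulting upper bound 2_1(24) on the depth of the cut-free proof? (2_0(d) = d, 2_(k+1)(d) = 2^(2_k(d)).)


Each rank reduction sends depth d to at most 2^d; cut rank r needs r reductions.
2_0(24) = 24
2_1(24) = 2^24 = 16777216
Cut-free depth bound = 16777216

16777216


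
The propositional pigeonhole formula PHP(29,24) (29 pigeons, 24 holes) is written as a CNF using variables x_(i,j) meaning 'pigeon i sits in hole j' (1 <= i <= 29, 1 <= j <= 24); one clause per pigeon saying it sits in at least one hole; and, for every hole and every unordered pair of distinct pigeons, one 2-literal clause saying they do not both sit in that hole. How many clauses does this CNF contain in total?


PHP(29,24): 29 pigeons, 24 holes, 29*24 = 696 variables.
- pigeon clauses: one per pigeon -> 29 clauses
- hole clauses: 24 holes * C(29,2) = 24 * 406 -> 9744 clauses
Total clauses = 29 + 9744 = 9773

9773


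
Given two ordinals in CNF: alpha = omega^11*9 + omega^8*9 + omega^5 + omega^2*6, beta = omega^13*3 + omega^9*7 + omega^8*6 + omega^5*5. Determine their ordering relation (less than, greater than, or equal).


Compare term by term from highest exponent:
alpha = omega^11*9 + omega^8*9 + omega^5 + omega^2*6
beta = omega^13*3 + omega^9*7 + omega^8*6 + omega^5*5
Term 1: alpha has omega^11*9, beta has omega^13*3
Term 2: alpha has omega^8*9, beta has omega^9*7
Term 3: alpha has omega^5*1, beta has omega^8*6
Term 4: alpha has omega^2*6, beta has omega^5*5
Result: alpha < beta

alpha < beta


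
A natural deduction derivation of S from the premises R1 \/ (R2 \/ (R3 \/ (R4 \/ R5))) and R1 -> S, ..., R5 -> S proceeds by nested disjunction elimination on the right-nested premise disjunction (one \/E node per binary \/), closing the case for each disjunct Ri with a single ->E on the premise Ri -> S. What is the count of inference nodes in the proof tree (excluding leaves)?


The premise R1 \/ (R2 \/ (R3 \/ (R4 \/ R5))) contains 5 disjuncts, hence 4 binary \/ connectives.
- Each binary \/ is eliminated once: 4 \/E nodes.
- Each of the 5 cases Ri derives S by one ->E with Ri -> S: 5 ->E nodes.
Total = 4 + 5 = 9

9


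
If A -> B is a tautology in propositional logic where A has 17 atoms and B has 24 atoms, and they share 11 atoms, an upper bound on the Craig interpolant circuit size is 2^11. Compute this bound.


Shared atoms = 11
Craig interpolant size bound = 2^11
= 2048

2048


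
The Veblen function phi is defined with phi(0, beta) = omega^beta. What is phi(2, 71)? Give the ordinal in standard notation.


phi(2, 71):
phi(2, beta) = zeta_beta (the beta-th zeta number, fixed point of epsilon).
phi(2, 71) = zeta_71

zeta_71


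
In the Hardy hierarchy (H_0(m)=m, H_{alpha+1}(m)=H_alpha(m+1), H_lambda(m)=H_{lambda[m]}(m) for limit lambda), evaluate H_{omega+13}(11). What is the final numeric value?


H_{omega+13}(11):
Unwind the 13 successor steps: H_{omega+13}(11) = H_omega(11+13) = H_omega(24).
H_omega(m) = H_m(m) = m + m = 2m.
Result = 2 * 24 = 48

48


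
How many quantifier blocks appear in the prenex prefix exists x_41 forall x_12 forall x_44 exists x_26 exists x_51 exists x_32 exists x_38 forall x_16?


Alternations = 3.
Blocks = alternations + 1 = 4

4


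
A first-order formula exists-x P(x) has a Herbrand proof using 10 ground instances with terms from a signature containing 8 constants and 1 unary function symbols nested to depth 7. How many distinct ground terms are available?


Herbrand terms by depth:
Depth 0: 8 constants
Depth 1: 8 new terms (running total: 16)
Depth 2: 8 new terms (running total: 24)
Depth 3: 8 new terms (running total: 32)
Depth 4: 8 new terms (running total: 40)
Depth 5: 8 new terms (running total: 48)
Depth 6: 8 new terms (running total: 56)
Depth 7: 8 new terms (running total: 64)
Total distinct ground terms = 64

64


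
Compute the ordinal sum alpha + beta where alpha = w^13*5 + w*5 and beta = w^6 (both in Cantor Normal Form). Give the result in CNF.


Ordinal addition (w^13*5 + w*5) + w^6:
alpha's leading term has exponent 13 > beta's exponent 6, so it survives.
alpha's tail term has exponent 1 < beta's exponent 6, so it is absorbed by beta.
In ordinal addition, any term followed by a strictly larger-exponent term is absorbed.
Result = w^13*5 + w^6

w^13*5 + w^6


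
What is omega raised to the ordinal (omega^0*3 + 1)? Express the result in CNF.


omega^(omega^0*3 + 1):
omega^0 = 1, so the exponent is 3 + 1 = 4 (finite ordinal addition).
Result = omega^4, already a single CNF term.

omega^4


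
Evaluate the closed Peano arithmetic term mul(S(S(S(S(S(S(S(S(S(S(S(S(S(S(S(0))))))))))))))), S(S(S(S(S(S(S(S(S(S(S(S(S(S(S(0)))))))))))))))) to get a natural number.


mul(S^15(0), S^15(0)):
S^15(0) = 15
S^15(0) = 15
15 * 15 = 225

225


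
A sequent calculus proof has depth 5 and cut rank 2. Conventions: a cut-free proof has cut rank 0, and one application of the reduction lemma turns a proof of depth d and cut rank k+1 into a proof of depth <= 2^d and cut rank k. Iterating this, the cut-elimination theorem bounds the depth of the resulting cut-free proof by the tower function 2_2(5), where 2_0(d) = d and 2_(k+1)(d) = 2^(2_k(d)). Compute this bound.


Each rank reduction sends depth d to at most 2^d; cut rank r needs r reductions.
2_0(5) = 5
2_1(5) = 2^5 = 32
2_2(5) = 2^32 = 4294967296
Cut-free depth bound = 4294967296

4294967296


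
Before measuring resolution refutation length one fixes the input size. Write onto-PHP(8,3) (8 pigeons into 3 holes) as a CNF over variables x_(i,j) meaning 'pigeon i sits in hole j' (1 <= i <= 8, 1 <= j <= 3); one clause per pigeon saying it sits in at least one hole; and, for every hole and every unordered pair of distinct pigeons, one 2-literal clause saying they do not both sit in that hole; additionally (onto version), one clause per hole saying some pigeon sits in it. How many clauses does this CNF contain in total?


onto-PHP(8,3): 8 pigeons, 3 holes, 8*3 = 24 variables.
- pigeon clauses: one per pigeon -> 8 clauses
- hole clauses: 3 holes * C(8,2) = 3 * 28 -> 84 clauses
- onto clauses: one per hole -> 3 clauses
Total clauses = 8 + 84 + 3 = 95

95


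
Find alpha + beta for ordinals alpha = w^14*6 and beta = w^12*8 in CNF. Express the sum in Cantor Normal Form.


Ordinal addition w^14*6 + w^12*8:
Leading exponent of alpha (14) > leading exponent of beta (12).
Since alpha's term has higher exponent than beta's leading term,
the sum is simply alpha followed by beta.
Result = w^14*6 + w^12*8

w^14*6 + w^12*8


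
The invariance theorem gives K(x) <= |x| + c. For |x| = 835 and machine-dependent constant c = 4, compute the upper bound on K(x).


K(x) <= |x| + c = 835 + 4 = 839

839


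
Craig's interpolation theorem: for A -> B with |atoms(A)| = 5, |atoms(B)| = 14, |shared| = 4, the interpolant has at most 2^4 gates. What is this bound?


Shared atoms = 4
Craig interpolant size bound = 2^4
= 16

16


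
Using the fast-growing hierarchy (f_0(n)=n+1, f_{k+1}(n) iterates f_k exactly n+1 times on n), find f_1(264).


f_1(264) = f_0^265(264)
f_0 adds 1 each time, applied 265 times.
f_1(264) = 264 + 265 = 529

529


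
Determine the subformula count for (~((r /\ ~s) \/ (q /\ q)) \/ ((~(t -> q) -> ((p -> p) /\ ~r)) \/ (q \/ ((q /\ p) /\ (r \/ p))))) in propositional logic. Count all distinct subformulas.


Formula: (~((r /\ ~s) \/ (q /\ q)) \/ ((~(t -> q) -> ((p -> p) /\ ~r)) \/ (q \/ ((q /\ p) /\ (r \/ p)))))
Subformulas found:
  1. r
  2. q
  3. s
  4. t
  5. p
  6. ~r
  7. ~s
  8. (q /\ p)
  9. (t -> q)
  10. (q /\ q)
  11. (r \/ p)
  12. (p -> p)
  13. ~(t -> q)
  14. (r /\ ~s)
  15. ((p -> p) /\ ~r)
  16. ((q /\ p) /\ (r \/ p))
  17. ((r /\ ~s) \/ (q /\ q))
  18. ~((r /\ ~s) \/ (q /\ q))
  19. (q \/ ((q /\ p) /\ (r \/ p)))
  20. (~(t -> q) -> ((p -> p) /\ ~r))
  21. ((~(t -> q) -> ((p -> p) /\ ~r)) \/ (q \/ ((q /\ p) /\ (r \/ p))))
  22. (~((r /\ ~s) \/ (q /\ q)) \/ ((~(t -> q) -> ((p -> p) /\ ~r)) \/ (q \/ ((q /\ p) /\ (r \/ p)))))
Total distinct subformulas = 22

22


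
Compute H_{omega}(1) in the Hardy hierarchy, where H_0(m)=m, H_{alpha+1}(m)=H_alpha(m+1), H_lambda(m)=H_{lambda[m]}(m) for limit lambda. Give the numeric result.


H_{omega}(1):
H_omega(m) = H_m(m) = m + m = 2m.
Result = 2 * 1 = 2

2


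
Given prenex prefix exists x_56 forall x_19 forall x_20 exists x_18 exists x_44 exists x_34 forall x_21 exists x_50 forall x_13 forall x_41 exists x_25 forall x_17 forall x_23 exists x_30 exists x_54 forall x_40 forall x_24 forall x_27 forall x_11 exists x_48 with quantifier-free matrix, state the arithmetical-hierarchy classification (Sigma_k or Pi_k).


Leading quantifier is exists, so the class is Sigma.
Number of quantifier blocks = alternations + 1 = 10 + 1 = 11.
Classification: Sigma_11

Sigma_11


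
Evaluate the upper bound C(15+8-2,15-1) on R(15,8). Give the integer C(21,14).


R(15,8) <= C(15+8-2, 15-1) = C(21, 14)
C(21, 14) = 21! / (14! * 7!)
= 116280

116280


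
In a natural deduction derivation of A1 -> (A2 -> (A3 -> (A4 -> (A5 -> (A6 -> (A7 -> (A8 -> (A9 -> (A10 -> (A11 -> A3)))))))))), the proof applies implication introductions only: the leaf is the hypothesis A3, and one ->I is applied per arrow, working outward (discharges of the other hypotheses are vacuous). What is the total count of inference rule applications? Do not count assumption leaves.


The formula has 11 arrows (->); its innermost consequent A3 is one of the antecedents,
so the proof starts from the hypothesis leaf A3 (not a rule application) and closes one arrow per ->I.
Building A1 -> (A2 -> (A3 -> (A4 -> (A5 -> (A6 -> (A7 -> (A8 -> (A9 -> (A10 -> (A11 -> A3)))))))))) therefore takes 11 nested implication introductions.
Total inference nodes = 11

11


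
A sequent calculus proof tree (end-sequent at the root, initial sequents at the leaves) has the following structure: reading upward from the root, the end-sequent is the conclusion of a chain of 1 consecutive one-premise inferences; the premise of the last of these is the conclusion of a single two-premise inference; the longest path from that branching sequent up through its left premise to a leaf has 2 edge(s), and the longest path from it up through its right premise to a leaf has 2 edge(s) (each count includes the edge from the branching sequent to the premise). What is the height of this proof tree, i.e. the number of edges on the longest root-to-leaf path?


Longest path through the left premise: 2 edges (measured from the branching sequent)
Longest path through the right premise: 2 edges
Height of the subtree rooted at the branching sequent: max(2, 2) = 2
The branching sequent sits 1 edges above the root (the chain of one-premise inferences), so height = 2 + 1 = 3

3


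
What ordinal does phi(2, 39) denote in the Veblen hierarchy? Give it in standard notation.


phi(2, 39):
phi(2, beta) = zeta_beta (the beta-th zeta number, fixed point of epsilon).
phi(2, 39) = zeta_39

zeta_39


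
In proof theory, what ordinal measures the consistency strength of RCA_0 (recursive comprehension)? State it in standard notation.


The proof-theoretic ordinal of RCA_0 (recursive comprehension) is a standard result in ordinal analysis.
This ordinal is the supremum of order types of primitive recursive well-orderings
that the theory can prove to be well-ordered.
For RCA_0 (recursive comprehension), the proof-theoretic ordinal is omega^omega.

omega^omega


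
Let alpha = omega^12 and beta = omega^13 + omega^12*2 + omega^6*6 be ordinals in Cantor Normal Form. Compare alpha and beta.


Compare term by term from highest exponent:
alpha = omega^12
beta = omega^13 + omega^12*2 + omega^6*6
Term 1: alpha has omega^12*1, beta has omega^13*1
Term 2: alpha has omega^0*0, beta has omega^12*2
Term 3: alpha has omega^0*0, beta has omega^6*6
Result: alpha < beta

alpha < beta


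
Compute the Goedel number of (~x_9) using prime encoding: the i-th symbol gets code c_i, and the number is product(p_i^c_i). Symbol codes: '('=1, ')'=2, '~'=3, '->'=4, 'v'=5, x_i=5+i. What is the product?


Formula: (~x_9)
Symbol codes: [1, 3, 14, 2]
Primes: [2, 3, 5, 7]
p_1^1 = 2^1 = 2
p_2^3 = 3^3 = 27
p_3^14 = 5^14 = 6103515625
p_4^2 = 7^2 = 49
Product = 16149902343750

16149902343750


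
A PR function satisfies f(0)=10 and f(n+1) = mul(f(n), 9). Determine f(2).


f(0) = 10
f(1) = mul(f(0), 9) = mul(10, 9) = 90
f(2) = mul(f(1), 9) = mul(90, 9) = 810


810


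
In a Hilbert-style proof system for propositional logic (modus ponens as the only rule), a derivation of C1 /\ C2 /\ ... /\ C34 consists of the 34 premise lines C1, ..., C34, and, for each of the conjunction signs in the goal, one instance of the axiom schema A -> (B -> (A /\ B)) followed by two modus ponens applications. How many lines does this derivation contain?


Conjoining 34 premises:
- 34 premise lines
- the goal has 33 conjunction signs; each costs 1 axiom instance + 2 MP = 3 lines: 3 * 33 = 99
Total = 34 + 99 = 133 lines.

133


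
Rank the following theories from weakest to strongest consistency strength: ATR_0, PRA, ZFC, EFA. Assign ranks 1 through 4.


Ordering by consistency strength:
1. EFA
2. PRA
3. ATR_0
4. ZFC


ATR_0=3, PRA=2, ZFC=4, EFA=1


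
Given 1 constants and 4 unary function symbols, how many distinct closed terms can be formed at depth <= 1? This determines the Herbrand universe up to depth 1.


Herbrand terms by depth:
Depth 0: 1 constants
Depth 1: 4 new terms (running total: 5)
Total distinct ground terms = 5

5


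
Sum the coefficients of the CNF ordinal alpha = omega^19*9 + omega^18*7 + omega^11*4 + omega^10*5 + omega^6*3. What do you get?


CNF: omega^19*9 + omega^18*7 + omega^11*4 + omega^10*5 + omega^6*3
Coefficients: 9 + 7 + 4 + 5 + 3 = 28

28


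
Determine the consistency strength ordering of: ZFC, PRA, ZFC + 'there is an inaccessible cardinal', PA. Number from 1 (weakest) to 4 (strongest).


Ordering by consistency strength:
1. PRA
2. PA
3. ZFC
4. ZFC + 'there is an inaccessible cardinal'


ZFC=3, PRA=1, ZFC + 'there is an inaccessible cardinal'=4, PA=2


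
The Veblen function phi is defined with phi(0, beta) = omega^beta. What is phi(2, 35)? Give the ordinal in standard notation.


phi(2, 35):
phi(2, beta) = zeta_beta (the beta-th zeta number, fixed point of epsilon).
phi(2, 35) = zeta_35

zeta_35


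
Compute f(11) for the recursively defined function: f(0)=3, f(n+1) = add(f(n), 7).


f(0) = 3
f(1) = add(f(0), 7) = add(3, 7) = 10
f(2) = add(f(1), 7) = add(10, 7) = 17
f(3) = add(f(2), 7) = add(17, 7) = 24
f(4) = add(f(3), 7) = add(24, 7) = 31
f(5) = add(f(4), 7) = add(31, 7) = 38
f(6) = add(f(5), 7) = add(38, 7) = 45
f(7) = add(f(6), 7) = add(45, 7) = 52
f(8) = add(f(7), 7) = add(52, 7) = 59
f(9) = add(f(8), 7) = add(59, 7) = 66
f(10) = add(f(9), 7) = add(66, 7) = 73
f(11) = add(f(10), 7) = add(73, 7) = 80


80


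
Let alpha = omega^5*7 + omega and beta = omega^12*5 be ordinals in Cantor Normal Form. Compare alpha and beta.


Compare term by term from highest exponent:
alpha = omega^5*7 + omega
beta = omega^12*5
Term 1: alpha has omega^5*7, beta has omega^12*5
Term 2: alpha has omega^1*1, beta has omega^0*0
Result: alpha < beta

alpha < beta


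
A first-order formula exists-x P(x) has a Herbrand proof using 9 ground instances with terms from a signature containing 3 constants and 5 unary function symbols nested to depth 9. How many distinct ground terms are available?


Herbrand terms by depth:
Depth 0: 3 constants
Depth 1: 15 new terms (running total: 18)
Depth 2: 75 new terms (running total: 93)
Depth 3: 375 new terms (running total: 468)
Depth 4: 1875 new terms (running total: 2343)
Depth 5: 9375 new terms (running total: 11718)
Depth 6: 46875 new terms (running total: 58593)
Depth 7: 234375 new terms (running total: 292968)
Depth 8: 1171875 new terms (running total: 1464843)
Depth 9: 5859375 new terms (running total: 7324218)
Total distinct ground terms = 7324218

7324218


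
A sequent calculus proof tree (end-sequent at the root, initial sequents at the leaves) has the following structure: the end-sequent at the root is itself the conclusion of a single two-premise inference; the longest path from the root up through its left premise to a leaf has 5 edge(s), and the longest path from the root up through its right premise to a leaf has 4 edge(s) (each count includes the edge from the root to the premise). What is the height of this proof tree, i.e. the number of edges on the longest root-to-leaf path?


Longest path through the left premise: 5 edges (measured from the branching sequent)
Longest path through the right premise: 4 edges
Height of the subtree rooted at the branching sequent: max(5, 4) = 5
The branching sequent is the root itself.
Total height = 5

5


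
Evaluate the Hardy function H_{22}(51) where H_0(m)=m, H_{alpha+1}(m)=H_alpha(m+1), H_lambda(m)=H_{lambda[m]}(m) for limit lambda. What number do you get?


H_22(51):
For finite ordinals k, H_k(n) = n + k (each successor step adds 1).
H_22(51) = 51 + 22 = 73

73


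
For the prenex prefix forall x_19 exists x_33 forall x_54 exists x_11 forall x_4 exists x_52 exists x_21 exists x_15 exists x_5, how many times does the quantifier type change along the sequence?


Walk the prefix and count type changes:
  position 1: forall -> exists <-- alternation
  position 2: exists -> forall <-- alternation
  position 3: forall -> exists <-- alternation
  position 4: exists -> forall <-- alternation
  position 5: forall -> exists <-- alternation
  position 6: exists -> exists
  position 7: exists -> exists
  position 8: exists -> exists
Total alternations = 5

5


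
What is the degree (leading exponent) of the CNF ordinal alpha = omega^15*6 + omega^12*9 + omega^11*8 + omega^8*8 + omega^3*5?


CNF: omega^15*6 + omega^12*9 + omega^11*8 + omega^8*8 + omega^3*5
The leading term is omega^15*6, which has exponent 15.

15


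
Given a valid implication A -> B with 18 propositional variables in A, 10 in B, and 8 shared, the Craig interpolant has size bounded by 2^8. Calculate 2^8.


Shared atoms = 8
Craig interpolant size bound = 2^8
= 256

256


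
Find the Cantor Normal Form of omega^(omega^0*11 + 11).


omega^(omega^0*11 + 11):
omega^0 = 1, so the exponent is 11 + 11 = 22 (finite ordinal addition).
Result = omega^22, already a single CNF term.

omega^22


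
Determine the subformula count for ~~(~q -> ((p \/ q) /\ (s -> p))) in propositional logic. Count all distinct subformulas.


Formula: ~~(~q -> ((p \/ q) /\ (s -> p)))
Subformulas found:
  1. q
  2. s
  3. p
  4. ~q
  5. (s -> p)
  6. (p \/ q)
  7. ((p \/ q) /\ (s -> p))
  8. (~q -> ((p \/ q) /\ (s -> p)))
  9. ~(~q -> ((p \/ q) /\ (s -> p)))
  10. ~~(~q -> ((p \/ q) /\ (s -> p)))
Total distinct subformulas = 10

10


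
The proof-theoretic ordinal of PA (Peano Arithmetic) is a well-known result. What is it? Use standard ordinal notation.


The proof-theoretic ordinal of PA (Peano Arithmetic) is a standard result in ordinal analysis.
This ordinal is the supremum of order types of primitive recursive well-orderings
that the theory can prove to be well-ordered.
For PA (Peano Arithmetic), the proof-theoretic ordinal is epsilon_0.

epsilon_0


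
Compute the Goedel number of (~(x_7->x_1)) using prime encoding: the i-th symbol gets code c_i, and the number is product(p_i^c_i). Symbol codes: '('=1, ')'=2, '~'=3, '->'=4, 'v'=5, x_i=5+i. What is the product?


Formula: (~(x_7->x_1))
Symbol codes: [1, 3, 1, 12, 4, 6, 2, 2]
Primes: [2, 3, 5, 7, 11, 13, 17, 19]
p_1^1 = 2^1 = 2
p_2^3 = 3^3 = 27
p_3^1 = 5^1 = 5
p_4^12 = 7^12 = 13841287201
p_5^4 = 11^4 = 14641
p_6^6 = 13^6 = 4826809
p_7^2 = 17^2 = 289
p_8^2 = 19^2 = 361
Product = 27553460046319455133323708270

27553460046319455133323708270


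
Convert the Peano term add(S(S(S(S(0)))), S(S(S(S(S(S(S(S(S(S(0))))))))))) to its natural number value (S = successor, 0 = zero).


add(S^4(0), S^10(0)):
S^4(0) = 4
S^10(0) = 10
4 + 10 = 14

14


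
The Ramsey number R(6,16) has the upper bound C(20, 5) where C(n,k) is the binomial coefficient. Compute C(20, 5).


R(6,16) <= C(6+16-2, 6-1) = C(20, 5)
C(20, 5) = 20! / (5! * 15!)
= 15504

15504


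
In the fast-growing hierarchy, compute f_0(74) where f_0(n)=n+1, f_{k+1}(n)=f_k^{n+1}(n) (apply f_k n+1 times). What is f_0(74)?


f_0(74) = 74 + 1 = 75

75


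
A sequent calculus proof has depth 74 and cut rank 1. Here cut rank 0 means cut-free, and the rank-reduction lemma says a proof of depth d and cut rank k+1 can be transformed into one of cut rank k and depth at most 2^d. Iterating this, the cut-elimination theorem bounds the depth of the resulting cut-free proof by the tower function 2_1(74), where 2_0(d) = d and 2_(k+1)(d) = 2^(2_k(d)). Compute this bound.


Each rank reduction sends depth d to at most 2^d; cut rank r needs r reductions.
2_0(74) = 74
2_1(74) = 2^74 = 18889465931478580854784
Cut-free depth bound = 18889465931478580854784

18889465931478580854784


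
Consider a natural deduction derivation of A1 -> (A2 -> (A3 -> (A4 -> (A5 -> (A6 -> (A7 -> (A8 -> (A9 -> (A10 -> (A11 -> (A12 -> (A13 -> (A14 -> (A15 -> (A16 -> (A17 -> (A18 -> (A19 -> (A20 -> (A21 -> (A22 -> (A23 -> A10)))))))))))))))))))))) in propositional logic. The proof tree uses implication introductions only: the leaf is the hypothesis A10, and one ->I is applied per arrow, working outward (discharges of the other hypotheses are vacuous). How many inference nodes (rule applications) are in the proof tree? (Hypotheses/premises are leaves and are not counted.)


The formula has 23 arrows (->); its innermost consequent A10 is one of the antecedents,
so the proof starts from the hypothesis leaf A10 (not a rule application) and closes one arrow per ->I.
Building A1 -> (A2 -> (A3 -> (A4 -> (A5 -> (A6 -> (A7 -> (A8 -> (A9 -> (A10 -> (A11 -> (A12 -> (A13 -> (A14 -> (A15 -> (A16 -> (A17 -> (A18 -> (A19 -> (A20 -> (A21 -> (A22 -> (A23 -> A10)))))))))))))))))))))) therefore takes 23 nested implication introductions.
Total inference nodes = 23

23


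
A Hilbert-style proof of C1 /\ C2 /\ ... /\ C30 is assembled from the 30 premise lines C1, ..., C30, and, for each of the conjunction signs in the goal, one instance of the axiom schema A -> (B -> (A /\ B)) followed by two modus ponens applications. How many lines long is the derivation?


Conjoining 30 premises:
- 30 premise lines
- the goal has 29 conjunction signs; each costs 1 axiom instance + 2 MP = 3 lines: 3 * 29 = 87
Total = 30 + 87 = 117 lines.

117


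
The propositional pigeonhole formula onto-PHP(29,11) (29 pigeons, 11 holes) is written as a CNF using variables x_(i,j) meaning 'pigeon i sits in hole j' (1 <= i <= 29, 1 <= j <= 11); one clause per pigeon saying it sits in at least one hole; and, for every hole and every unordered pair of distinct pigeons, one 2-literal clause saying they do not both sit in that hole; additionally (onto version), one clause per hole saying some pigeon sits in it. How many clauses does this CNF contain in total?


onto-PHP(29,11): 29 pigeons, 11 holes, 29*11 = 319 variables.
- pigeon clauses: one per pigeon -> 29 clauses
- hole clauses: 11 holes * C(29,2) = 11 * 406 -> 4466 clauses
- onto clauses: one per hole -> 11 clauses
Total clauses = 29 + 4466 + 11 = 4506

4506


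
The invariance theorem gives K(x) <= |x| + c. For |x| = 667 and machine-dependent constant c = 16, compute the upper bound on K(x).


K(x) <= |x| + c = 667 + 16 = 683

683


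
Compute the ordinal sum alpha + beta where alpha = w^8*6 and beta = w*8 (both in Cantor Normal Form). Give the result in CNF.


Ordinal addition w^8*6 + w*8:
Leading exponent of alpha (8) > leading exponent of beta (1).
Since alpha's term has higher exponent than beta's leading term,
the sum is simply alpha followed by beta.
Result = w^8*6 + w*8

w^8*6 + w*8


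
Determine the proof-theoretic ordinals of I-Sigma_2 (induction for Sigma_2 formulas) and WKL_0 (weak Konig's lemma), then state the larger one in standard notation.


Proof-theoretic ordinal of I-Sigma_2 (induction for Sigma_2 formulas): omega^(omega^omega)
Proof-theoretic ordinal of WKL_0 (weak Konig's lemma): omega^omega
Comparing: omega^omega < omega^(omega^omega).
The larger ordinal is omega^(omega^omega) (from I-Sigma_2 (induction for Sigma_2 formulas)).

omega^(omega^omega)


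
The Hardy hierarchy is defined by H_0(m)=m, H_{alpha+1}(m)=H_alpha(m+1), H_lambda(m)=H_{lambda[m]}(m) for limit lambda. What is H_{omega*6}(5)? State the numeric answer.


H_{omega*6}(5):
For the Hardy hierarchy, H_{omega*k}(n) = 2^k * n.
2^6 = 64.
64 * 5 = 320

320


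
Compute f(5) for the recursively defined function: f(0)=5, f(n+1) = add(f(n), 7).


f(0) = 5
f(1) = add(f(0), 7) = add(5, 7) = 12
f(2) = add(f(1), 7) = add(12, 7) = 19
f(3) = add(f(2), 7) = add(19, 7) = 26
f(4) = add(f(3), 7) = add(26, 7) = 33
f(5) = add(f(4), 7) = add(33, 7) = 40


40


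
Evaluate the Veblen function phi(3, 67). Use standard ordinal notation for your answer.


phi(3, 67):
phi(3, beta) = eta_beta (the beta-th eta number, fixed point of zeta).
phi(3, 67) = eta_67

eta_67


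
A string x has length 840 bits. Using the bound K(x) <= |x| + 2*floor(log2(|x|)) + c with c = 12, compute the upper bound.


floor(log2(840)) = 9
2 * 9 = 18
K(x) <= 840 + 18 + 12 = 870

870


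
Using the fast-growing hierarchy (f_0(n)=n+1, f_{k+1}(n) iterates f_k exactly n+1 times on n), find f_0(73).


f_0(73) = 73 + 1 = 74

74


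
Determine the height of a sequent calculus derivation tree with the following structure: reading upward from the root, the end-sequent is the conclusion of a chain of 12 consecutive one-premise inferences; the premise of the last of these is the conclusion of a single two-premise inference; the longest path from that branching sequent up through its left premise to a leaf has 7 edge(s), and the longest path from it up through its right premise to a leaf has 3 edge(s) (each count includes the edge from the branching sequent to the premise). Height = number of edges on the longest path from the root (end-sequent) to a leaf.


Longest path through the left premise: 7 edges (measured from the branching sequent)
Longest path through the right premise: 3 edges
Height of the subtree rooted at the branching sequent: max(7, 3) = 7
The branching sequent sits 12 edges above the root (the chain of one-premise inferences), so height = 7 + 12 = 19

19


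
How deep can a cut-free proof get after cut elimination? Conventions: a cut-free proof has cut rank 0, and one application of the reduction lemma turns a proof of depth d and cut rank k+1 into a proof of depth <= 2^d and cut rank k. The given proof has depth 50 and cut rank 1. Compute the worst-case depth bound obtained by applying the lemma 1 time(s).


Each rank reduction sends depth d to at most 2^d; cut rank r needs r reductions.
2_0(50) = 50
2_1(50) = 2^50 = 1125899906842624
Cut-free depth bound = 1125899906842624

1125899906842624


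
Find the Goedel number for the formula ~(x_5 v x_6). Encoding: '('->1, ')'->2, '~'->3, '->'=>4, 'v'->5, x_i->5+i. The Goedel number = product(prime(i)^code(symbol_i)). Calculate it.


Formula: ~(x_5 v x_6)
Symbol codes: [3, 1, 10, 5, 11, 2]
Primes: [2, 3, 5, 7, 11, 13]
p_1^3 = 2^3 = 8
p_2^1 = 3^1 = 3
p_3^10 = 5^10 = 9765625
p_4^5 = 7^5 = 16807
p_5^11 = 11^11 = 285311670611
p_6^2 = 13^2 = 169
Product = 189936191930879065546875000

189936191930879065546875000


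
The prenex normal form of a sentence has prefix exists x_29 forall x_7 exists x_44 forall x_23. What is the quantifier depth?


Quantifier prefix has 4 quantifier symbols.
Quantifier depth = 4

4


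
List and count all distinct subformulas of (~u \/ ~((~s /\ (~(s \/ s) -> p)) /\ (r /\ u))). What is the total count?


Formula: (~u \/ ~((~s /\ (~(s \/ s) -> p)) /\ (r /\ u)))
Subformulas found:
  1. u
  2. s
  3. r
  4. p
  5. ~s
  6. ~u
  7. (s \/ s)
  8. (r /\ u)
  9. ~(s \/ s)
  10. (~(s \/ s) -> p)
  11. (~s /\ (~(s \/ s) -> p))
  12. ((~s /\ (~(s \/ s) -> p)) /\ (r /\ u))
  13. ~((~s /\ (~(s \/ s) -> p)) /\ (r /\ u))
  14. (~u \/ ~((~s /\ (~(s \/ s) -> p)) /\ (r /\ u)))
Total distinct subformulas = 14

14


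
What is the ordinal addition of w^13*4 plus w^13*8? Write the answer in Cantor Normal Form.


Ordinal addition w^13*4 + w^13*8:
Both terms have the same exponent 13.
w^e*c + w^e*d = w^e*(c+d).
Result = w^13*(4+8) = w^13*12

w^13*12


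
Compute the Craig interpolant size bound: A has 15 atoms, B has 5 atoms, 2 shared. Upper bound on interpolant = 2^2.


Shared atoms = 2
Craig interpolant size bound = 2^2
= 4

4


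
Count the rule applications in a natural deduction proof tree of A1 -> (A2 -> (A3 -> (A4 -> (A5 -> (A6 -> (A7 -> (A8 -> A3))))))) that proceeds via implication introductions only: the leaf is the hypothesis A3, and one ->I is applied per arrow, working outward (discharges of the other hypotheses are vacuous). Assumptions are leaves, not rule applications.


The formula has 8 arrows (->); its innermost consequent A3 is one of the antecedents,
so the proof starts from the hypothesis leaf A3 (not a rule application) and closes one arrow per ->I.
Building A1 -> (A2 -> (A3 -> (A4 -> (A5 -> (A6 -> (A7 -> (A8 -> A3))))))) therefore takes 8 nested implication introductions.
Total inference nodes = 8

8


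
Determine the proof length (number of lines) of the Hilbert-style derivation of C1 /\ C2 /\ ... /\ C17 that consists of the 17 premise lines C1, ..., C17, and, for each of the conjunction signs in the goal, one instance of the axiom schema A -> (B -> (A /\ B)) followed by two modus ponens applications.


Conjoining 17 premises:
- 17 premise lines
- the goal has 16 conjunction signs; each costs 1 axiom instance + 2 MP = 3 lines: 3 * 16 = 48
Total = 17 + 48 = 65 lines.

65


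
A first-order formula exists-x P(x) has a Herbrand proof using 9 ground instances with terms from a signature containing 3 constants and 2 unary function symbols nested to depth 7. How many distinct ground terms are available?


Herbrand terms by depth:
Depth 0: 3 constants
Depth 1: 6 new terms (running total: 9)
Depth 2: 12 new terms (running total: 21)
Depth 3: 24 new terms (running total: 45)
Depth 4: 48 new terms (running total: 93)
Depth 5: 96 new terms (running total: 189)
Depth 6: 192 new terms (running total: 381)
Depth 7: 384 new terms (running total: 765)
Total distinct ground terms = 765

765


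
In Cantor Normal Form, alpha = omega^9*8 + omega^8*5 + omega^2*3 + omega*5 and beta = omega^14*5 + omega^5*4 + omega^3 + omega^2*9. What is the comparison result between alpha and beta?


Compare term by term from highest exponent:
alpha = omega^9*8 + omega^8*5 + omega^2*3 + omega*5
beta = omega^14*5 + omega^5*4 + omega^3 + omega^2*9
Term 1: alpha has omega^9*8, beta has omega^14*5
Term 2: alpha has omega^8*5, beta has omega^5*4
Term 3: alpha has omega^2*3, beta has omega^3*1
Term 4: alpha has omega^1*5, beta has omega^2*9
Result: alpha < beta

alpha < beta


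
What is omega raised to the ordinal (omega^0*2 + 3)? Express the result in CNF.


omega^(omega^0*2 + 3):
omega^0 = 1, so the exponent is 2 + 3 = 5 (finite ordinal addition).
Result = omega^5, already a single CNF term.

omega^5


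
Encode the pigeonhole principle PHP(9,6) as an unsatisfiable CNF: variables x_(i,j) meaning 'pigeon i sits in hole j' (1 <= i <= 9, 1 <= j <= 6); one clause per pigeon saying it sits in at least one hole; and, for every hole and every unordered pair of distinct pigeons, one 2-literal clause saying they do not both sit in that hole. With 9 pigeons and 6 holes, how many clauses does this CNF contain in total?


PHP(9,6): 9 pigeons, 6 holes, 9*6 = 54 variables.
- pigeon clauses: one per pigeon -> 9 clauses
- hole clauses: 6 holes * C(9,2) = 6 * 36 -> 216 clauses
Total clauses = 9 + 216 = 225

225


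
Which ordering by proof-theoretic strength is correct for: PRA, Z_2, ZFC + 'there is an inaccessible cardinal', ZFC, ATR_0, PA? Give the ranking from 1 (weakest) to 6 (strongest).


Ordering by consistency strength:
1. PRA
2. PA
3. ATR_0
4. Z_2
5. ZFC
6. ZFC + 'there is an inaccessible cardinal'


PRA=1, Z_2=4, ZFC + 'there is an inaccessible cardinal'=6, ZFC=5, ATR_0=3, PA=2


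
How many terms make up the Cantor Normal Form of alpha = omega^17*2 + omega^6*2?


CNF: omega^17*2 + omega^6*2
Count the summands separated by '+':
  term 1: omega^17*2
  term 2: omega^6*2
Total terms = 2

2


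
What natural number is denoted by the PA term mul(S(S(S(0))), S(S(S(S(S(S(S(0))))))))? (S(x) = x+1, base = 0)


mul(S^3(0), S^7(0)):
S^3(0) = 3
S^7(0) = 7
3 * 7 = 21

21


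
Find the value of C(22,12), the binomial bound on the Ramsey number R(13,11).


R(13,11) <= C(13+11-2, 13-1) = C(22, 12)
C(22, 12) = 22! / (12! * 10!)
= 646646

646646


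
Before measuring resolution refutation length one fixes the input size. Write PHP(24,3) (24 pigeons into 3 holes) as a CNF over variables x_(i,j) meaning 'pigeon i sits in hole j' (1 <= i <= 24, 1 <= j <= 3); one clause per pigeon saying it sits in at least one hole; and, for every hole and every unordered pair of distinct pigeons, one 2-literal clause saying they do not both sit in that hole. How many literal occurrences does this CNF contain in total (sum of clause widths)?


PHP(24,3): 24 pigeons, 3 holes, 24*3 = 72 variables.
- pigeon clauses: one per pigeon -> 24 clauses of width 3 -> 72 literals
- hole clauses: 3 holes * C(24,2) = 3 * 276 -> 828 clauses of width 2 -> 1656 literals
Total literal occurrences = 72 + 1656 = 1728

1728


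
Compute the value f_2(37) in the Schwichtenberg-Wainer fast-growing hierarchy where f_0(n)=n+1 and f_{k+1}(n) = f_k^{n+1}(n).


f_2(37) = f_1^38(37)
f_1(m) = 2m + 1.
Iterating: f_1^k(n) = 2^k*(n+1) - 1.
f_2(37) = 2^38*(37+1) - 1 = 274877906944*38 - 1 = 10445360463871

10445360463871


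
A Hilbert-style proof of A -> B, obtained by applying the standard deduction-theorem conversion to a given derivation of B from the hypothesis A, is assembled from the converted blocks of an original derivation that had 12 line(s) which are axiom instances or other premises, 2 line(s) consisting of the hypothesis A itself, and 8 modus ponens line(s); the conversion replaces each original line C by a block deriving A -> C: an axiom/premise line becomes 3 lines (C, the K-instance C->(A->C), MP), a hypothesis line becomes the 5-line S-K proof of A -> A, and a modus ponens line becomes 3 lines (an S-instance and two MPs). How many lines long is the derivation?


Deduction-theorem conversion, block by block:
- 12 axiom/premise lines -> 3 lines each = 36
- 2 hypothesis lines -> 5 lines each (identity proof A->A) = 10
- 8 MP lines -> 3 lines each (S-instance, MP, MP) = 24
Total = 36 + 10 + 24 = 70 lines.

70


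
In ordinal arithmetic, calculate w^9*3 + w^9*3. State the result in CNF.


Ordinal addition w^9*3 + w^9*3:
Both terms have the same exponent 9.
w^e*c + w^e*d = w^e*(c+d).
Result = w^9*(3+3) = w^9*6

w^9*6


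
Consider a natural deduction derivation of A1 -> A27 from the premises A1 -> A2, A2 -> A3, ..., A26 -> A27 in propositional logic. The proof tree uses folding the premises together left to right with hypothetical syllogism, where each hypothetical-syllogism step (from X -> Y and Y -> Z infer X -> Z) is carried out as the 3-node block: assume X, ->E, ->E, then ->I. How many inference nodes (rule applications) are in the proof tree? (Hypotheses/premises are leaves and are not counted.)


There are 26 premises in the chain. The first HS step combines premises 1 and 2; each further premise needs one more HS step.
So 26 premises require 26 - 1 = 25 hypothetical-syllogism steps.
Each HS step uses 3 inference nodes (->E, ->E, ->I).
25 * 3 = 75 total inference nodes.

75


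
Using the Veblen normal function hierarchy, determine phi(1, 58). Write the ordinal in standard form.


phi(1, 58):
phi(1, beta) = epsilon_beta (the beta-th epsilon number).
phi(1, 58) = epsilon_58

epsilon_58


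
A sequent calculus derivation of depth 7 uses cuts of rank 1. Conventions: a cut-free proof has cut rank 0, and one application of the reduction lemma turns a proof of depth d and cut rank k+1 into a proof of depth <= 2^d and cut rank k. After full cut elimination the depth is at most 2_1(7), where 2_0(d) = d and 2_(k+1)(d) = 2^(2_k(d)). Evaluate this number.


Each rank reduction sends depth d to at most 2^d; cut rank r needs r reductions.
2_0(7) = 7
2_1(7) = 2^7 = 128
Cut-free depth bound = 128

128


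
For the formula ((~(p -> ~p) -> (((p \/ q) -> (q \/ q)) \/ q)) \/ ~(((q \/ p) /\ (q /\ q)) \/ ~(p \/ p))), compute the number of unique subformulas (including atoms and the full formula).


Formula: ((~(p -> ~p) -> (((p \/ q) -> (q \/ q)) \/ q)) \/ ~(((q \/ p) /\ (q /\ q)) \/ ~(p \/ p)))
Subformulas found:
  1. q
  2. p
  3. ~p
  4. (p \/ p)
  5. (q \/ p)
  6. (q /\ q)
  7. (p \/ q)
  8. (q \/ q)
  9. (p -> ~p)
  10. ~(p \/ p)
  11. ~(p -> ~p)
  12. ((p \/ q) -> (q \/ q))
  13. ((q \/ p) /\ (q /\ q))
  14. (((p \/ q) -> (q \/ q)) \/ q)
  15. (((q \/ p) /\ (q /\ q)) \/ ~(p \/ p))
  16. ~(((q \/ p) /\ (q /\ q)) \/ ~(p \/ p))
  17. (~(p -> ~p) -> (((p \/ q) -> (q \/ q)) \/ q))
  18. ((~(p -> ~p) -> (((p \/ q) -> (q \/ q)) \/ q)) \/ ~(((q \/ p) /\ (q /\ q)) \/ ~(p \/ p)))
Total distinct subformulas = 18

18


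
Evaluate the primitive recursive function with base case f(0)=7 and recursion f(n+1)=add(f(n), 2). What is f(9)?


f(0) = 7
f(1) = add(f(0), 2) = add(7, 2) = 9
f(2) = add(f(1), 2) = add(9, 2) = 11
f(3) = add(f(2), 2) = add(11, 2) = 13
f(4) = add(f(3), 2) = add(13, 2) = 15
f(5) = add(f(4), 2) = add(15, 2) = 17
f(6) = add(f(5), 2) = add(17, 2) = 19
f(7) = add(f(6), 2) = add(19, 2) = 21
f(8) = add(f(7), 2) = add(21, 2) = 23
f(9) = add(f(8), 2) = add(23, 2) = 25


25
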